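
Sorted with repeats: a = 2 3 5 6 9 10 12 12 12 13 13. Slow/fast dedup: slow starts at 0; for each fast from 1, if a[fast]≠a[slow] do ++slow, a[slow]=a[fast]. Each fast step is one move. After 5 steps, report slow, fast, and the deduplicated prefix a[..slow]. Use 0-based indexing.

slow=5, fast=6, prefix=[2, 3, 5, 6, 9, 10]

slow=0 fast=1: a[fast]=3≠a[slow]=2 write a[1]=3, slow++,fast++
slow=1 fast=2: a[fast]=5≠a[slow]=3 write a[2]=5, slow++,fast++
slow=2 fast=3: a[fast]=6≠a[slow]=5 write a[3]=6, slow++,fast++
slow=3 fast=4: a[fast]=9≠a[slow]=6 write a[4]=9, slow++,fast++
slow=4 fast=5: a[fast]=10≠a[slow]=9 write a[5]=10, slow++,fast++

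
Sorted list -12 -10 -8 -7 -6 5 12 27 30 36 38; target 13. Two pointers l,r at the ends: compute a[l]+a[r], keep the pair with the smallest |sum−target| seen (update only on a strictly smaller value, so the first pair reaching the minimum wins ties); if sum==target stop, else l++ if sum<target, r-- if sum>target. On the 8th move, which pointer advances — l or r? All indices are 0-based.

l

l=0 r=10: -12+38=26 d=13 *, r--
l=0 r=9: -12+36=24 d=11 *, r--
l=0 r=8: -12+30=18 d=5 *, r--
l=0 r=7: -12+27=15 d=2 *, r--
l=0 r=6: -12+12=0 d=13, l++
l=1 r=6: -10+12=2 d=11, l++
l=2 r=6: -8+12=4 d=9, l++
l=3 r=6: -7+12=5 d=8, l++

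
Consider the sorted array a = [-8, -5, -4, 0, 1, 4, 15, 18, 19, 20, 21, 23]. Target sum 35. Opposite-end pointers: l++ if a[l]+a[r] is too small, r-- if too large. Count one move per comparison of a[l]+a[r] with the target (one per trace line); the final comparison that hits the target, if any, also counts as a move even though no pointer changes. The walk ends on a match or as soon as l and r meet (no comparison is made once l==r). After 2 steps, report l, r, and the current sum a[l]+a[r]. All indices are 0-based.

l=0 r=11: -8+23=15 <35, l++
l=1 r=11: -5+23=18 <35, l++

l=2, r=11, sum=19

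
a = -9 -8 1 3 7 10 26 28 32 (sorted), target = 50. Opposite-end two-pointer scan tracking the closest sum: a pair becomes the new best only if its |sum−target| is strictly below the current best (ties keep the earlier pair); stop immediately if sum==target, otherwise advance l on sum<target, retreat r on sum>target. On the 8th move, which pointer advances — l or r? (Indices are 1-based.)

[1,9] -9+32=23 d=27 * → l++
[2,9] -8+32=24 d=26 * → l++
[3,9] 1+32=33 d=17 * → l++
[4,9] 3+32=35 d=15 * → l++
[5,9] 7+32=39 d=11 * → l++
[6,9] 10+32=42 d=8 * → l++
[7,9] 26+32=58 d=8 → r--
[7,8] 26+28=54 d=4 * → r--

r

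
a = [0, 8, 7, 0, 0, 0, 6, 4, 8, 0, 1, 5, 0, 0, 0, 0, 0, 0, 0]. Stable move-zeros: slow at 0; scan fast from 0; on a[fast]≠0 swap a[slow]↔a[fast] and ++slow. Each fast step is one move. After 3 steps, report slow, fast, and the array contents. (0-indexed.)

slow=2, fast=3, a=[8, 7, 0, 0, 0, 0, 6, 4, 8, 0, 1, 5, 0, 0, 0, 0, 0, 0, 0]

(s=0,f=0) a[fast]=0 → fast++
(s=0,f=1) a[fast]=8≠0 swap→a[0]=8 → slow++,fast++
(s=1,f=2) a[fast]=7≠0 swap→a[1]=7 → slow++,fast++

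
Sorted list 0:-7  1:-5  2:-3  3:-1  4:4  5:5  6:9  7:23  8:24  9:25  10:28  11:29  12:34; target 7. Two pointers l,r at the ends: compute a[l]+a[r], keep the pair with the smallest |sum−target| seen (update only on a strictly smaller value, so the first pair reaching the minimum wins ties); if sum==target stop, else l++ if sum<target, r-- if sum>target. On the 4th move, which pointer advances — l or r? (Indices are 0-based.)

[0,12] -7+34=27 d=20 * → r--
[0,11] -7+29=22 d=15 * → r--
[0,10] -7+28=21 d=14 * → r--
[0,9] -7+25=18 d=11 * → r--

r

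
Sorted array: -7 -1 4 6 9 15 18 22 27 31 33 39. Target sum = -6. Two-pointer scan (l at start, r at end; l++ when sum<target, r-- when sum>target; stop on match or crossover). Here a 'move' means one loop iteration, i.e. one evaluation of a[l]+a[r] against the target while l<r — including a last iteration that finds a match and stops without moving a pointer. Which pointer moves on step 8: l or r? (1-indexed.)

l=1 r=12: -7+39=32 >-6, r--
l=1 r=11: -7+33=26 >-6, r--
l=1 r=10: -7+31=24 >-6, r--
l=1 r=9: -7+27=20 >-6, r--
l=1 r=8: -7+22=15 >-6, r--
l=1 r=7: -7+18=11 >-6, r--
l=1 r=6: -7+15=8 >-6, r--
l=1 r=5: -7+9=2 >-6, r--

r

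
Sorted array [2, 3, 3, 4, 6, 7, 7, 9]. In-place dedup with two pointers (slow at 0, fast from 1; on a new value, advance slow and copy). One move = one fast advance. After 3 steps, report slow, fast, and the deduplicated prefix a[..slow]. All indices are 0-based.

slow=0 fast=1: a[fast]=3≠a[slow]=2 write a[1]=3, slow++,fast++
slow=1 fast=2: a[fast]=3=a[slow] dup, fast++
slow=1 fast=3: a[fast]=4≠a[slow]=3 write a[2]=4, slow++,fast++

slow=2, fast=4, prefix=[2, 3, 4]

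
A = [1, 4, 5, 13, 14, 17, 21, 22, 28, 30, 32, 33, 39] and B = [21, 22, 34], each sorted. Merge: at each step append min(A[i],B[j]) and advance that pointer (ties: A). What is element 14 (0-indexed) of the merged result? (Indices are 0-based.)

merged[14] = 34

i=0 j=0: A[i]=1<=B[j]=21 take 1, i++
i=1 j=0: A[i]=4<=B[j]=21 take 4, i++
i=2 j=0: A[i]=5<=B[j]=21 take 5, i++
i=3 j=0: A[i]=13<=B[j]=21 take 13, i++
i=4 j=0: A[i]=14<=B[j]=21 take 14, i++
i=5 j=0: A[i]=17<=B[j]=21 take 17, i++
i=6 j=0: A[i]=21<=B[j]=21 take 21, i++
i=7 j=0: A[i]=22>B[j]=21 take 21, j++
i=7 j=1: A[i]=22<=B[j]=22 take 22, i++
i=8 j=1: A[i]=28>B[j]=22 take 22, j++
i=8 j=2: A[i]=28<=B[j]=34 take 28, i++
i=9 j=2: A[i]=30<=B[j]=34 take 30, i++
i=10 j=2: A[i]=32<=B[j]=34 take 32, i++
i=11 j=2: A[i]=33<=B[j]=34 take 33, i++
i=12 j=2: A[i]=39>B[j]=34 take 34, j++
i=12 j=3: B done, take A[i]=39, i++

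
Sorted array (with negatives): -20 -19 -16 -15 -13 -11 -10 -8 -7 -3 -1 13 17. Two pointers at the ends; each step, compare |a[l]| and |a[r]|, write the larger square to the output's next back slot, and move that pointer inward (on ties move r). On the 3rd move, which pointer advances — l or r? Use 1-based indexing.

r

l=1 r=13: |-20|>|17| out[13]=400, l++
l=2 r=13: |-19|>|17| out[12]=361, l++
l=3 r=13: |-16|<=|17| out[11]=289, r--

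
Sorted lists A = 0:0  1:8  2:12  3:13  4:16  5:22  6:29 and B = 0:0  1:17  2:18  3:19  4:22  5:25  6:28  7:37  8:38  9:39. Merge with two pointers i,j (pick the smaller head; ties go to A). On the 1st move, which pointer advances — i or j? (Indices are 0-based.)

i

[i=0,j=0] A[i]=0<=B[j]=0 take 0 → i++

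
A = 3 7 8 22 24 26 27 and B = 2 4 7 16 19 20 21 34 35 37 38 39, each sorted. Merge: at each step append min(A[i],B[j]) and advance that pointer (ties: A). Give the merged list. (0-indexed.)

[i=0,j=0] A[i]=3>B[j]=2 take 2 → j++
[i=0,j=1] A[i]=3<=B[j]=4 take 3 → i++
[i=1,j=1] A[i]=7>B[j]=4 take 4 → j++
[i=1,j=2] A[i]=7<=B[j]=7 take 7 → i++
[i=2,j=2] A[i]=8>B[j]=7 take 7 → j++
[i=2,j=3] A[i]=8<=B[j]=16 take 8 → i++
[i=3,j=3] A[i]=22>B[j]=16 take 16 → j++
[i=3,j=4] A[i]=22>B[j]=19 take 19 → j++
[i=3,j=5] A[i]=22>B[j]=20 take 20 → j++
[i=3,j=6] A[i]=22>B[j]=21 take 21 → j++
[i=3,j=7] A[i]=22<=B[j]=34 take 22 → i++
[i=4,j=7] A[i]=24<=B[j]=34 take 24 → i++
[i=5,j=7] A[i]=26<=B[j]=34 take 26 → i++
[i=6,j=7] A[i]=27<=B[j]=34 take 27 → i++
[i=7,j=7] A done, take B[j]=34 → j++
[i=7,j=8] A done, take B[j]=35 → j++
[i=7,j=9] A done, take B[j]=37 → j++
[i=7,j=10] A done, take B[j]=38 → j++
[i=7,j=11] A done, take B[j]=39 → j++

[2, 3, 4, 7, 7, 8, 16, 19, 20, 21, 22, 24, 26, 27, 34, 35, 37, 38, 39]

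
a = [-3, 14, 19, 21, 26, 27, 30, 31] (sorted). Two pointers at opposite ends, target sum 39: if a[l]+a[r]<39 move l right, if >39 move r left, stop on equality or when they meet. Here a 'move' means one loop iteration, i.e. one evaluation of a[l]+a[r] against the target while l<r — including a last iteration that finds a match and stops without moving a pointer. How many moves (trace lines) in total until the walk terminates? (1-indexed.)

[1,8] -3+31=28 <39 → l++
[2,8] 14+31=45 >39 → r--
[2,7] 14+30=44 >39 → r--
[2,6] 14+27=41 >39 → r--
[2,5] 14+26=40 >39 → r--
[2,4] 14+21=35 <39 → l++
[3,4] 19+21=40 >39 → r--

7 moves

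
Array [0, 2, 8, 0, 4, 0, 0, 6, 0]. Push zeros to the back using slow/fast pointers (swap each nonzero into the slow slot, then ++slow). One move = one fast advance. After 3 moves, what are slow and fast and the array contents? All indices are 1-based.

(s=1,f=1) a[fast]=0 → fast++
(s=1,f=2) a[fast]=2≠0 swap→a[1]=2 → slow++,fast++
(s=2,f=3) a[fast]=8≠0 swap→a[2]=8 → slow++,fast++

slow=3, fast=4, a=[2, 8, 0, 0, 4, 0, 0, 6, 0]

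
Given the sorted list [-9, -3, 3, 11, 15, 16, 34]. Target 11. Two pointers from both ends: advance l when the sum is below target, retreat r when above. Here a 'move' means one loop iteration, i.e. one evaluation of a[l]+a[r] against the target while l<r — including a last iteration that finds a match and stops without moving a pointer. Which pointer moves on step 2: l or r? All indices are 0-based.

l

[0,6] -9+34=25 >11 → r--
[0,5] -9+16=7 <11 → l++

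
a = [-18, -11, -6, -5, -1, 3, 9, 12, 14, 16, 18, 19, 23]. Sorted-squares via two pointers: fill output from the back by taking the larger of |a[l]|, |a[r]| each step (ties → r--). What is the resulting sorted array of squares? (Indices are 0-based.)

l=0 r=12: |-18|<=|23| out[12]=529, r--
l=0 r=11: |-18|<=|19| out[11]=361, r--
l=0 r=10: |-18|<=|18| out[10]=324, r--
l=0 r=9: |-18|>|16| out[9]=324, l++
l=1 r=9: |-11|<=|16| out[8]=256, r--
l=1 r=8: |-11|<=|14| out[7]=196, r--
l=1 r=7: |-11|<=|12| out[6]=144, r--
l=1 r=6: |-11|>|9| out[5]=121, l++
l=2 r=6: |-6|<=|9| out[4]=81, r--
l=2 r=5: |-6|>|3| out[3]=36, l++
l=3 r=5: |-5|>|3| out[2]=25, l++
l=4 r=5: |-1|<=|3| out[1]=9, r--
l=4 r=4: |-1|<=|-1| out[0]=1, r--

[1, 9, 25, 36, 81, 121, 144, 196, 256, 324, 324, 361, 529]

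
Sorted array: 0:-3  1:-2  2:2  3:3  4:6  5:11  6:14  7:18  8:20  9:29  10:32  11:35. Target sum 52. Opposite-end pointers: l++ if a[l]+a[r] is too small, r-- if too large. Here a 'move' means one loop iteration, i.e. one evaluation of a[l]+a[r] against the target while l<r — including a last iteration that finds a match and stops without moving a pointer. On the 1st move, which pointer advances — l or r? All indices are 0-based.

l=0 r=11: -3+35=32 <52, l++

l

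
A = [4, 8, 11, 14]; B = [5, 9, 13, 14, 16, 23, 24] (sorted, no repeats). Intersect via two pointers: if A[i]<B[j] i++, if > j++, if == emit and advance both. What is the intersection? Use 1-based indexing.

intersection = [14]

[i=1,j=1] 4<5 → i++
[i=2,j=1] 8>5 → j++
[i=2,j=2] 8<9 → i++
[i=3,j=2] 11>9 → j++
[i=3,j=3] 11<13 → i++
[i=4,j=3] 14>13 → j++
[i=4,j=4] 14==14 emit → i++,j++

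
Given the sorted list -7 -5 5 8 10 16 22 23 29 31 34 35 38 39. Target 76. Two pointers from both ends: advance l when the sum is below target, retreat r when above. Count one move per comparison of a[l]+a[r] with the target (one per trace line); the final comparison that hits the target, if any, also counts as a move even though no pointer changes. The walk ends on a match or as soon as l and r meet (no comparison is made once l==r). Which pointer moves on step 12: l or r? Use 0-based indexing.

l

[0,13] -7+39=32 <76 → l++
[1,13] -5+39=34 <76 → l++
[2,13] 5+39=44 <76 → l++
[3,13] 8+39=47 <76 → l++
[4,13] 10+39=49 <76 → l++
[5,13] 16+39=55 <76 → l++
[6,13] 22+39=61 <76 → l++
[7,13] 23+39=62 <76 → l++
[8,13] 29+39=68 <76 → l++
[9,13] 31+39=70 <76 → l++
[10,13] 34+39=73 <76 → l++
[11,13] 35+39=74 <76 → l++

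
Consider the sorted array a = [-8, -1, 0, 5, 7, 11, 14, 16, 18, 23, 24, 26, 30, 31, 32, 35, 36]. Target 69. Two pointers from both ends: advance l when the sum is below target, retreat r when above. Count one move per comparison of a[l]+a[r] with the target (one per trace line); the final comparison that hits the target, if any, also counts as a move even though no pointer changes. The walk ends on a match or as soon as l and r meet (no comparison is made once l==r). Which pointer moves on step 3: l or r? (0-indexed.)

[0,16] -8+36=28 <69 → l++
[1,16] -1+36=35 <69 → l++
[2,16] 0+36=36 <69 → l++

l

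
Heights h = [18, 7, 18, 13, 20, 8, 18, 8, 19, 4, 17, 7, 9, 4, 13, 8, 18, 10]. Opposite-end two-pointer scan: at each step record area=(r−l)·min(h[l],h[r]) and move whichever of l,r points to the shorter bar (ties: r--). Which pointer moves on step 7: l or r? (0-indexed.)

r

[0,17] min(18,10)*17=170 best=170 * → r--
[0,16] min(18,18)*16=288 best=288 * → r--
[0,15] min(18,8)*15=120 best=288 → r--
[0,14] min(18,13)*14=182 best=288 → r--
[0,13] min(18,4)*13=52 best=288 → r--
[0,12] min(18,9)*12=108 best=288 → r--
[0,11] min(18,7)*11=77 best=288 → r--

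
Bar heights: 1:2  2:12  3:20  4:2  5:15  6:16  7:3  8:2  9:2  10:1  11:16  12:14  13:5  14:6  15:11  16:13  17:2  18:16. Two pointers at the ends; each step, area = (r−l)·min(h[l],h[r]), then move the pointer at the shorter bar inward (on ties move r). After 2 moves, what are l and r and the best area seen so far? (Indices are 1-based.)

l=3, r=18, best area=192

l=1 r=18: min(2,16)*17=34 best=34 *, l++
l=2 r=18: min(12,16)*16=192 best=192 *, l++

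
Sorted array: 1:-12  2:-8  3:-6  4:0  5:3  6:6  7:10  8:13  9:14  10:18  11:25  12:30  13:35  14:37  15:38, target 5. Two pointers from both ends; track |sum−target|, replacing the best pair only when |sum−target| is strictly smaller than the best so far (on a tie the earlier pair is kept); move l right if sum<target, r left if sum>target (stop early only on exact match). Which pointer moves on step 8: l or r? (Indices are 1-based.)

[1,15] -12+38=26 d=21 * → r--
[1,14] -12+37=25 d=20 * → r--
[1,13] -12+35=23 d=18 * → r--
[1,12] -12+30=18 d=13 * → r--
[1,11] -12+25=13 d=8 * → r--
[1,10] -12+18=6 d=1 * → r--
[1,9] -12+14=2 d=3 → l++
[2,9] -8+14=6 d=1 → r--

r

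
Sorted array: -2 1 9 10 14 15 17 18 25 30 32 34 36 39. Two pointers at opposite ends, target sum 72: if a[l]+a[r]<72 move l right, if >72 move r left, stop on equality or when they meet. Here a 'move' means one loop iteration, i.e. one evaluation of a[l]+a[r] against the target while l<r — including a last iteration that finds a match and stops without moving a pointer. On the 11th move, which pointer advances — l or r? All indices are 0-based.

l

[0,13] -2+39=37 <72 → l++
[1,13] 1+39=40 <72 → l++
[2,13] 9+39=48 <72 → l++
[3,13] 10+39=49 <72 → l++
[4,13] 14+39=53 <72 → l++
[5,13] 15+39=54 <72 → l++
[6,13] 17+39=56 <72 → l++
[7,13] 18+39=57 <72 → l++
[8,13] 25+39=64 <72 → l++
[9,13] 30+39=69 <72 → l++
[10,13] 32+39=71 <72 → l++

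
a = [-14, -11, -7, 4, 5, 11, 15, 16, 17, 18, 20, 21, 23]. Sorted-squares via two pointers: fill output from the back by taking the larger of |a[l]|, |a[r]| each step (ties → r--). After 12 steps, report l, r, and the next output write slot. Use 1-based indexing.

l=4, r=4, next write slot=1

l=1 r=13: |-14|<=|23| out[13]=529, r--
l=1 r=12: |-14|<=|21| out[12]=441, r--
l=1 r=11: |-14|<=|20| out[11]=400, r--
l=1 r=10: |-14|<=|18| out[10]=324, r--
l=1 r=9: |-14|<=|17| out[9]=289, r--
l=1 r=8: |-14|<=|16| out[8]=256, r--
l=1 r=7: |-14|<=|15| out[7]=225, r--
l=1 r=6: |-14|>|11| out[6]=196, l++
l=2 r=6: |-11|<=|11| out[5]=121, r--
l=2 r=5: |-11|>|5| out[4]=121, l++
l=3 r=5: |-7|>|5| out[3]=49, l++
l=4 r=5: |4|<=|5| out[2]=25, r--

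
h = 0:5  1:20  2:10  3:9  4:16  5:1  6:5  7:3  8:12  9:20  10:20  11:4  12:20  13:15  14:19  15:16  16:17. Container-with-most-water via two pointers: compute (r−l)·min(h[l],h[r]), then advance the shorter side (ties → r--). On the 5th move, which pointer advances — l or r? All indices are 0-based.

l=0 r=16: min(5,17)*16=80 best=80 *, l++
l=1 r=16: min(20,17)*15=255 best=255 *, r--
l=1 r=15: min(20,16)*14=224 best=255, r--
l=1 r=14: min(20,19)*13=247 best=255, r--
l=1 r=13: min(20,15)*12=180 best=255, r--

r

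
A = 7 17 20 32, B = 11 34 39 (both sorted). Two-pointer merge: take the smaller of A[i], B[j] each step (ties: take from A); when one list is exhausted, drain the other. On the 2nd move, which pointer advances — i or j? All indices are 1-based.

j

[i=1,j=1] A[i]=7<=B[j]=11 take 7 → i++
[i=2,j=1] A[i]=17>B[j]=11 take 11 → j++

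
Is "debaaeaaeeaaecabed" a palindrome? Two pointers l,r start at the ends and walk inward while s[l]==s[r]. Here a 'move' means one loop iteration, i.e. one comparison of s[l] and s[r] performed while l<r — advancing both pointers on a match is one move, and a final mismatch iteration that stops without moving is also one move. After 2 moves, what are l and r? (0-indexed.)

l=2, r=15

l=0 r=17: 'd'=='d', l++,r--
l=1 r=16: 'e'=='e', l++,r--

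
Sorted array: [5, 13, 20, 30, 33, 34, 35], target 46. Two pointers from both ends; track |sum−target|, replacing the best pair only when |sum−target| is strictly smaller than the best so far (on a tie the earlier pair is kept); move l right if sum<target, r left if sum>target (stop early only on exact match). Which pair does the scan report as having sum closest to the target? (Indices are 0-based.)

pair (13, 33) with sum 46 (|Δ|=0)

[0,6] 5+35=40 d=6 * → l++
[1,6] 13+35=48 d=2 * → r--
[1,5] 13+34=47 d=1 * → r--
[1,4] 13+33=46 d=0 * → stop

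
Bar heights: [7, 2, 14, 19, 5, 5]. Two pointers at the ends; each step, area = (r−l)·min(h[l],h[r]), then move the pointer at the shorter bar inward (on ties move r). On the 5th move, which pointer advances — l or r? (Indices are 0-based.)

[0,5] min(7,5)*5=25 best=25 * → r--
[0,4] min(7,5)*4=20 best=25 → r--
[0,3] min(7,19)*3=21 best=25 → l++
[1,3] min(2,19)*2=4 best=25 → l++
[2,3] min(14,19)*1=14 best=25 → l++

l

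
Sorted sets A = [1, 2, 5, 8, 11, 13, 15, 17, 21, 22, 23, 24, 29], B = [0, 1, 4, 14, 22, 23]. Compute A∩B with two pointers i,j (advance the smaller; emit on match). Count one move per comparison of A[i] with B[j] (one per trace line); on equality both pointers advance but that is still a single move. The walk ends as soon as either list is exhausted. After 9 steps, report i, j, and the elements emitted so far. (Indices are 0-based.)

i=6, j=4, emitted=[1]

[i=0,j=0] 1>0 → j++
[i=0,j=1] 1==1 emit → i++,j++
[i=1,j=2] 2<4 → i++
[i=2,j=2] 5>4 → j++
[i=2,j=3] 5<14 → i++
[i=3,j=3] 8<14 → i++
[i=4,j=3] 11<14 → i++
[i=5,j=3] 13<14 → i++
[i=6,j=3] 15>14 → j++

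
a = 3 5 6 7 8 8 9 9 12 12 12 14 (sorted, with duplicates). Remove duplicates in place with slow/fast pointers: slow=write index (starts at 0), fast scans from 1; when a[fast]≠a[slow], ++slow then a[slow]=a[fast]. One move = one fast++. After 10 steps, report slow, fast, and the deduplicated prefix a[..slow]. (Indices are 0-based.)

slow=0 fast=1: a[fast]=5≠a[slow]=3 write a[1]=5, slow++,fast++
slow=1 fast=2: a[fast]=6≠a[slow]=5 write a[2]=6, slow++,fast++
slow=2 fast=3: a[fast]=7≠a[slow]=6 write a[3]=7, slow++,fast++
slow=3 fast=4: a[fast]=8≠a[slow]=7 write a[4]=8, slow++,fast++
slow=4 fast=5: a[fast]=8=a[slow] dup, fast++
slow=4 fast=6: a[fast]=9≠a[slow]=8 write a[5]=9, slow++,fast++
slow=5 fast=7: a[fast]=9=a[slow] dup, fast++
slow=5 fast=8: a[fast]=12≠a[slow]=9 write a[6]=12, slow++,fast++
slow=6 fast=9: a[fast]=12=a[slow] dup, fast++
slow=6 fast=10: a[fast]=12=a[slow] dup, fast++

slow=6, fast=11, prefix=[3, 5, 6, 7, 8, 9, 12]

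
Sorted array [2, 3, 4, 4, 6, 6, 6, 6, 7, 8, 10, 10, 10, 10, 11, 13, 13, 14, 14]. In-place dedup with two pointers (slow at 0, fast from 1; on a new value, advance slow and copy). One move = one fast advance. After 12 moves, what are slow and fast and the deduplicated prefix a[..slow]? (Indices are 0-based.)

(s=0,f=1) a[fast]=3≠a[slow]=2 write a[1]=3 → slow++,fast++
(s=1,f=2) a[fast]=4≠a[slow]=3 write a[2]=4 → slow++,fast++
(s=2,f=3) a[fast]=4=a[slow] dup → fast++
(s=2,f=4) a[fast]=6≠a[slow]=4 write a[3]=6 → slow++,fast++
(s=3,f=5) a[fast]=6=a[slow] dup → fast++
(s=3,f=6) a[fast]=6=a[slow] dup → fast++
(s=3,f=7) a[fast]=6=a[slow] dup → fast++
(s=3,f=8) a[fast]=7≠a[slow]=6 write a[4]=7 → slow++,fast++
(s=4,f=9) a[fast]=8≠a[slow]=7 write a[5]=8 → slow++,fast++
(s=5,f=10) a[fast]=10≠a[slow]=8 write a[6]=10 → slow++,fast++
(s=6,f=11) a[fast]=10=a[slow] dup → fast++
(s=6,f=12) a[fast]=10=a[slow] dup → fast++

slow=6, fast=13, prefix=[2, 3, 4, 6, 7, 8, 10]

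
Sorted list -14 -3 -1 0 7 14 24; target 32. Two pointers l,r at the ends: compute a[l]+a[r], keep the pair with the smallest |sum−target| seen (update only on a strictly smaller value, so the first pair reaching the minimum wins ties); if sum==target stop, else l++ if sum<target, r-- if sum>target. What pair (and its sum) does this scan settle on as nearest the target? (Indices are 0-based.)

[0,6] -14+24=10 d=22 * → l++
[1,6] -3+24=21 d=11 * → l++
[2,6] -1+24=23 d=9 * → l++
[3,6] 0+24=24 d=8 * → l++
[4,6] 7+24=31 d=1 * → l++
[5,6] 14+24=38 d=6 → r--

pair (7, 24) with sum 31 (|Δ|=1)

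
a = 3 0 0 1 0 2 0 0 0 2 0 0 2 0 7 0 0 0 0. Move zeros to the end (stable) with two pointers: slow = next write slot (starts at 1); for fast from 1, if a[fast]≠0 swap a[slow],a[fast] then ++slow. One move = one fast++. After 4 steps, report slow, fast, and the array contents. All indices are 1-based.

slow=3, fast=5, a=[3, 1, 0, 0, 0, 2, 0, 0, 0, 2, 0, 0, 2, 0, 7, 0, 0, 0, 0]

(s=1,f=1) a[fast]=3≠0 swap→a[1]=3 → slow++,fast++
(s=2,f=2) a[fast]=0 → fast++
(s=2,f=3) a[fast]=0 → fast++
(s=2,f=4) a[fast]=1≠0 swap→a[2]=1 → slow++,fast++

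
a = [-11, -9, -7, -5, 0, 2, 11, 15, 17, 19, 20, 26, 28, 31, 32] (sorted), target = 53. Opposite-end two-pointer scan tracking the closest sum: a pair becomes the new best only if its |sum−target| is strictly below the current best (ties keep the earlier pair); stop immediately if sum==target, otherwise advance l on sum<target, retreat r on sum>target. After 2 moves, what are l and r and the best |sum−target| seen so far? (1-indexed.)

l=1 r=15: -11+32=21 d=32 *, l++
l=2 r=15: -9+32=23 d=30 *, l++

l=3, r=15, best |Δ|=30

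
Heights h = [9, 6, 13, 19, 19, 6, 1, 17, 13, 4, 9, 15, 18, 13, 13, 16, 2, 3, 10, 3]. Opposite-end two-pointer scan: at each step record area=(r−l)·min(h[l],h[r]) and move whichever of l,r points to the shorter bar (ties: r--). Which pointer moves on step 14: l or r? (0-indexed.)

[0,19] min(9,3)*19=57 best=57 * → r--
[0,18] min(9,10)*18=162 best=162 * → l++
[1,18] min(6,10)*17=102 best=162 → l++
[2,18] min(13,10)*16=160 best=162 → r--
[2,17] min(13,3)*15=45 best=162 → r--
[2,16] min(13,2)*14=28 best=162 → r--
[2,15] min(13,16)*13=169 best=169 * → l++
[3,15] min(19,16)*12=192 best=192 * → r--
[3,14] min(19,13)*11=143 best=192 → r--
[3,13] min(19,13)*10=130 best=192 → r--
[3,12] min(19,18)*9=162 best=192 → r--
[3,11] min(19,15)*8=120 best=192 → r--
[3,10] min(19,9)*7=63 best=192 → r--
[3,9] min(19,4)*6=24 best=192 → r--

r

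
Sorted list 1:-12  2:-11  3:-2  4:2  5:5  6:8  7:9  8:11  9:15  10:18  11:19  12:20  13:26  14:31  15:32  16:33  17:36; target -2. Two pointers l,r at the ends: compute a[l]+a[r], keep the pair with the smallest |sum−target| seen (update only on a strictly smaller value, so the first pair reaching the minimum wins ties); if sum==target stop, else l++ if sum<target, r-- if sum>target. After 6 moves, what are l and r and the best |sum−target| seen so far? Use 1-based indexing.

[1,17] -12+36=24 d=26 * → r--
[1,16] -12+33=21 d=23 * → r--
[1,15] -12+32=20 d=22 * → r--
[1,14] -12+31=19 d=21 * → r--
[1,13] -12+26=14 d=16 * → r--
[1,12] -12+20=8 d=10 * → r--

l=1, r=11, best |Δ|=10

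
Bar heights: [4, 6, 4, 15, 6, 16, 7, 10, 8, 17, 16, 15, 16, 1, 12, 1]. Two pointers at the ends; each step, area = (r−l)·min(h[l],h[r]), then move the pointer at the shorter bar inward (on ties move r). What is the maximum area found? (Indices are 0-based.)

[0,15] min(4,1)*15=15 best=15 * → r--
[0,14] min(4,12)*14=56 best=56 * → l++
[1,14] min(6,12)*13=78 best=78 * → l++
[2,14] min(4,12)*12=48 best=78 → l++
[3,14] min(15,12)*11=132 best=132 * → r--
[3,13] min(15,1)*10=10 best=132 → r--
[3,12] min(15,16)*9=135 best=135 * → l++
[4,12] min(6,16)*8=48 best=135 → l++
[5,12] min(16,16)*7=112 best=135 → r--
[5,11] min(16,15)*6=90 best=135 → r--
[5,10] min(16,16)*5=80 best=135 → r--
[5,9] min(16,17)*4=64 best=135 → l++
[6,9] min(7,17)*3=21 best=135 → l++
[7,9] min(10,17)*2=20 best=135 → l++
[8,9] min(8,17)*1=8 best=135 → l++

max area = 135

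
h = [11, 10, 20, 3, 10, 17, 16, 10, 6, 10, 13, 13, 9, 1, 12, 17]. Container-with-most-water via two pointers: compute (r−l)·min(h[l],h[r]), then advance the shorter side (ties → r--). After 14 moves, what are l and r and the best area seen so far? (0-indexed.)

l=0 r=15: min(11,17)*15=165 best=165 *, l++
l=1 r=15: min(10,17)*14=140 best=165, l++
l=2 r=15: min(20,17)*13=221 best=221 *, r--
l=2 r=14: min(20,12)*12=144 best=221, r--
l=2 r=13: min(20,1)*11=11 best=221, r--
l=2 r=12: min(20,9)*10=90 best=221, r--
l=2 r=11: min(20,13)*9=117 best=221, r--
l=2 r=10: min(20,13)*8=104 best=221, r--
l=2 r=9: min(20,10)*7=70 best=221, r--
l=2 r=8: min(20,6)*6=36 best=221, r--
l=2 r=7: min(20,10)*5=50 best=221, r--
l=2 r=6: min(20,16)*4=64 best=221, r--
l=2 r=5: min(20,17)*3=51 best=221, r--
l=2 r=4: min(20,10)*2=20 best=221, r--

l=2, r=3, best area=221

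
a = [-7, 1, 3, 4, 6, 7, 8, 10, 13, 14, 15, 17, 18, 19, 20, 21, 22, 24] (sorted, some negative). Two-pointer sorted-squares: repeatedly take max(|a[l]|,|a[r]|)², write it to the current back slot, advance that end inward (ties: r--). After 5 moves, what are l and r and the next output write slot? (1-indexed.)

l=1 r=18: |-7|<=|24| out[18]=576, r--
l=1 r=17: |-7|<=|22| out[17]=484, r--
l=1 r=16: |-7|<=|21| out[16]=441, r--
l=1 r=15: |-7|<=|20| out[15]=400, r--
l=1 r=14: |-7|<=|19| out[14]=361, r--

l=1, r=13, next write slot=13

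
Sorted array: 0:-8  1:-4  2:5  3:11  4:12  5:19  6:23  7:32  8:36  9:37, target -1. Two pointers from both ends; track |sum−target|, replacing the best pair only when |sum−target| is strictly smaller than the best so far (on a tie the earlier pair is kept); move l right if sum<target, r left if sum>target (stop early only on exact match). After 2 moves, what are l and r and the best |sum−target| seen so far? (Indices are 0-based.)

l=0, r=7, best |Δ|=29

l=0 r=9: -8+37=29 d=30 *, r--
l=0 r=8: -8+36=28 d=29 *, r--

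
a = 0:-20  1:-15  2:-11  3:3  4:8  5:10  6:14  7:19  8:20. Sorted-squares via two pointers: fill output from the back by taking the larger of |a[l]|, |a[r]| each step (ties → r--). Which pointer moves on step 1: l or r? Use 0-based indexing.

r

[0,8] |-20|<=|20| out[8]=400 → r--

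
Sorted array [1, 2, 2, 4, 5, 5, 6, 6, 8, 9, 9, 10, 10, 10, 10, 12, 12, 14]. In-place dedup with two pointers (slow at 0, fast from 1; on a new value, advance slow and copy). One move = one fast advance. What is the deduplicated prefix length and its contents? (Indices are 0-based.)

length 10; prefix = [1, 2, 4, 5, 6, 8, 9, 10, 12, 14]

(s=0,f=1) a[fast]=2≠a[slow]=1 write a[1]=2 → slow++,fast++
(s=1,f=2) a[fast]=2=a[slow] dup → fast++
(s=1,f=3) a[fast]=4≠a[slow]=2 write a[2]=4 → slow++,fast++
(s=2,f=4) a[fast]=5≠a[slow]=4 write a[3]=5 → slow++,fast++
(s=3,f=5) a[fast]=5=a[slow] dup → fast++
(s=3,f=6) a[fast]=6≠a[slow]=5 write a[4]=6 → slow++,fast++
(s=4,f=7) a[fast]=6=a[slow] dup → fast++
(s=4,f=8) a[fast]=8≠a[slow]=6 write a[5]=8 → slow++,fast++
(s=5,f=9) a[fast]=9≠a[slow]=8 write a[6]=9 → slow++,fast++
(s=6,f=10) a[fast]=9=a[slow] dup → fast++
(s=6,f=11) a[fast]=10≠a[slow]=9 write a[7]=10 → slow++,fast++
(s=7,f=12) a[fast]=10=a[slow] dup → fast++
(s=7,f=13) a[fast]=10=a[slow] dup → fast++
(s=7,f=14) a[fast]=10=a[slow] dup → fast++
(s=7,f=15) a[fast]=12≠a[slow]=10 write a[8]=12 → slow++,fast++
(s=8,f=16) a[fast]=12=a[slow] dup → fast++
(s=8,f=17) a[fast]=14≠a[slow]=12 write a[9]=14 → slow++,fast++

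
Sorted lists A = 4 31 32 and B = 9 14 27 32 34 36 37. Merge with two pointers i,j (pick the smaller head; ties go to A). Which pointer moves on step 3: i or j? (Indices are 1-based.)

j

[i=1,j=1] A[i]=4<=B[j]=9 take 4 → i++
[i=2,j=1] A[i]=31>B[j]=9 take 9 → j++
[i=2,j=2] A[i]=31>B[j]=14 take 14 → j++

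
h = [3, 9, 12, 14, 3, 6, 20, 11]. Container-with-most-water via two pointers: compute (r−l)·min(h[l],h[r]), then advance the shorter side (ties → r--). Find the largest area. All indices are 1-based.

max area = 55

[1,8] min(3,11)*7=21 best=21 * → l++
[2,8] min(9,11)*6=54 best=54 * → l++
[3,8] min(12,11)*5=55 best=55 * → r--
[3,7] min(12,20)*4=48 best=55 → l++
[4,7] min(14,20)*3=42 best=55 → l++
[5,7] min(3,20)*2=6 best=55 → l++
[6,7] min(6,20)*1=6 best=55 → l++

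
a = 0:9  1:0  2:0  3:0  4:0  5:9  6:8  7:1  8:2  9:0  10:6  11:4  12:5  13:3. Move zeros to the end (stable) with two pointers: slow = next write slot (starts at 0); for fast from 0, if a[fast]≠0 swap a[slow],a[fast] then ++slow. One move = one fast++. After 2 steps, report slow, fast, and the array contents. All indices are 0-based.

slow=1, fast=2, a=[9, 0, 0, 0, 0, 9, 8, 1, 2, 0, 6, 4, 5, 3]

slow=0 fast=0: a[fast]=9≠0 swap→a[0]=9, slow++,fast++
slow=1 fast=1: a[fast]=0, fast++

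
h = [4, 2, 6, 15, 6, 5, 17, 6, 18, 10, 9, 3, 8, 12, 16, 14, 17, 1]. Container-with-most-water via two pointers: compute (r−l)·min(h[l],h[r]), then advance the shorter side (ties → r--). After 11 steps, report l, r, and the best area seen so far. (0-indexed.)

[0,17] min(4,1)*17=17 best=17 * → r--
[0,16] min(4,17)*16=64 best=64 * → l++
[1,16] min(2,17)*15=30 best=64 → l++
[2,16] min(6,17)*14=84 best=84 * → l++
[3,16] min(15,17)*13=195 best=195 * → l++
[4,16] min(6,17)*12=72 best=195 → l++
[5,16] min(5,17)*11=55 best=195 → l++
[6,16] min(17,17)*10=170 best=195 → r--
[6,15] min(17,14)*9=126 best=195 → r--
[6,14] min(17,16)*8=128 best=195 → r--
[6,13] min(17,12)*7=84 best=195 → r--

l=6, r=12, best area=195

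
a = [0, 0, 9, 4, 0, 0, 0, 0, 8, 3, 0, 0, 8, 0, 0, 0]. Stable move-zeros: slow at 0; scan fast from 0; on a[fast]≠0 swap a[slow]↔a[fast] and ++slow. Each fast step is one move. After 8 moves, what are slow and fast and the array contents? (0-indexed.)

slow=0 fast=0: a[fast]=0, fast++
slow=0 fast=1: a[fast]=0, fast++
slow=0 fast=2: a[fast]=9≠0 swap→a[0]=9, slow++,fast++
slow=1 fast=3: a[fast]=4≠0 swap→a[1]=4, slow++,fast++
slow=2 fast=4: a[fast]=0, fast++
slow=2 fast=5: a[fast]=0, fast++
slow=2 fast=6: a[fast]=0, fast++
slow=2 fast=7: a[fast]=0, fast++

slow=2, fast=8, a=[9, 4, 0, 0, 0, 0, 0, 0, 8, 3, 0, 0, 8, 0, 0, 0]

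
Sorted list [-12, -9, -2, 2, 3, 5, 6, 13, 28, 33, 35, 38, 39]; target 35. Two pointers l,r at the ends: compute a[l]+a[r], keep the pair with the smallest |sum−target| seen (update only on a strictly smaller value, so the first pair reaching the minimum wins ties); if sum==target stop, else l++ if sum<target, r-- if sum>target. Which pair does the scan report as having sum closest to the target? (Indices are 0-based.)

pair (2, 33) with sum 35 (|Δ|=0)

l=0 r=12: -12+39=27 d=8 *, l++
l=1 r=12: -9+39=30 d=5 *, l++
l=2 r=12: -2+39=37 d=2 *, r--
l=2 r=11: -2+38=36 d=1 *, r--
l=2 r=10: -2+35=33 d=2, l++
l=3 r=10: 2+35=37 d=2, r--
l=3 r=9: 2+33=35 d=0 *, stop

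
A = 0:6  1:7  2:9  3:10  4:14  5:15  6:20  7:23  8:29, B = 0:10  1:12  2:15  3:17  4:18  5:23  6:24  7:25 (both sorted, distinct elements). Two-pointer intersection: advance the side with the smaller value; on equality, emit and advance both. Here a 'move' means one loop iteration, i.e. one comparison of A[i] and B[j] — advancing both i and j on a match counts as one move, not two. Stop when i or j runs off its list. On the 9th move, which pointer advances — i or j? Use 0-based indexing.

[i=0,j=0] 6<10 → i++
[i=1,j=0] 7<10 → i++
[i=2,j=0] 9<10 → i++
[i=3,j=0] 10==10 emit → i++,j++
[i=4,j=1] 14>12 → j++
[i=4,j=2] 14<15 → i++
[i=5,j=2] 15==15 emit → i++,j++
[i=6,j=3] 20>17 → j++
[i=6,j=4] 20>18 → j++

j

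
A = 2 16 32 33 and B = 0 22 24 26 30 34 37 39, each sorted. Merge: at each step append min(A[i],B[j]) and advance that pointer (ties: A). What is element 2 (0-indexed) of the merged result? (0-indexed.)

merged[2] = 16

[i=0,j=0] A[i]=2>B[j]=0 take 0 → j++
[i=0,j=1] A[i]=2<=B[j]=22 take 2 → i++
[i=1,j=1] A[i]=16<=B[j]=22 take 16 → i++
[i=2,j=1] A[i]=32>B[j]=22 take 22 → j++
[i=2,j=2] A[i]=32>B[j]=24 take 24 → j++
[i=2,j=3] A[i]=32>B[j]=26 take 26 → j++
[i=2,j=4] A[i]=32>B[j]=30 take 30 → j++
[i=2,j=5] A[i]=32<=B[j]=34 take 32 → i++
[i=3,j=5] A[i]=33<=B[j]=34 take 33 → i++
[i=4,j=5] A done, take B[j]=34 → j++
[i=4,j=6] A done, take B[j]=37 → j++
[i=4,j=7] A done, take B[j]=39 → j++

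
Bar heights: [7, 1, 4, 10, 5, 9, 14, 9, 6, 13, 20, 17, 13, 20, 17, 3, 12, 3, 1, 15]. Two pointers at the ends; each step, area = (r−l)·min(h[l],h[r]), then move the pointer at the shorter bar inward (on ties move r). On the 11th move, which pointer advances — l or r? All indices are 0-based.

[0,19] min(7,15)*19=133 best=133 * → l++
[1,19] min(1,15)*18=18 best=133 → l++
[2,19] min(4,15)*17=68 best=133 → l++
[3,19] min(10,15)*16=160 best=160 * → l++
[4,19] min(5,15)*15=75 best=160 → l++
[5,19] min(9,15)*14=126 best=160 → l++
[6,19] min(14,15)*13=182 best=182 * → l++
[7,19] min(9,15)*12=108 best=182 → l++
[8,19] min(6,15)*11=66 best=182 → l++
[9,19] min(13,15)*10=130 best=182 → l++
[10,19] min(20,15)*9=135 best=182 → r--

r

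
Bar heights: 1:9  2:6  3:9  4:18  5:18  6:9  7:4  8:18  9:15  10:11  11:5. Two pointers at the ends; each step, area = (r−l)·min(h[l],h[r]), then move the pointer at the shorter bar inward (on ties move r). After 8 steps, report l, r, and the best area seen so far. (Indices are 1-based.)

l=4, r=6, best area=81

l=1 r=11: min(9,5)*10=50 best=50 *, r--
l=1 r=10: min(9,11)*9=81 best=81 *, l++
l=2 r=10: min(6,11)*8=48 best=81, l++
l=3 r=10: min(9,11)*7=63 best=81, l++
l=4 r=10: min(18,11)*6=66 best=81, r--
l=4 r=9: min(18,15)*5=75 best=81, r--
l=4 r=8: min(18,18)*4=72 best=81, r--
l=4 r=7: min(18,4)*3=12 best=81, r--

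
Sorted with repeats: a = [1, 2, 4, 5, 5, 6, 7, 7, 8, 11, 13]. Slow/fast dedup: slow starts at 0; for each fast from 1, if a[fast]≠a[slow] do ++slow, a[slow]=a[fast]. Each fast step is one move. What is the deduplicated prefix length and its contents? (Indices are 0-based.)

(s=0,f=1) a[fast]=2≠a[slow]=1 write a[1]=2 → slow++,fast++
(s=1,f=2) a[fast]=4≠a[slow]=2 write a[2]=4 → slow++,fast++
(s=2,f=3) a[fast]=5≠a[slow]=4 write a[3]=5 → slow++,fast++
(s=3,f=4) a[fast]=5=a[slow] dup → fast++
(s=3,f=5) a[fast]=6≠a[slow]=5 write a[4]=6 → slow++,fast++
(s=4,f=6) a[fast]=7≠a[slow]=6 write a[5]=7 → slow++,fast++
(s=5,f=7) a[fast]=7=a[slow] dup → fast++
(s=5,f=8) a[fast]=8≠a[slow]=7 write a[6]=8 → slow++,fast++
(s=6,f=9) a[fast]=11≠a[slow]=8 write a[7]=11 → slow++,fast++
(s=7,f=10) a[fast]=13≠a[slow]=11 write a[8]=13 → slow++,fast++

length 9; prefix = [1, 2, 4, 5, 6, 7, 8, 11, 13]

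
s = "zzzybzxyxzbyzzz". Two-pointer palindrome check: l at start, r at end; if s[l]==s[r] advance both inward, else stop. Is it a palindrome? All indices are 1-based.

l=1 r=15: 'z'=='z', l++,r--
l=2 r=14: 'z'=='z', l++,r--
l=3 r=13: 'z'=='z', l++,r--
l=4 r=12: 'y'=='y', l++,r--
l=5 r=11: 'b'=='b', l++,r--
l=6 r=10: 'z'=='z', l++,r--
l=7 r=9: 'x'=='x', l++,r--

palindrome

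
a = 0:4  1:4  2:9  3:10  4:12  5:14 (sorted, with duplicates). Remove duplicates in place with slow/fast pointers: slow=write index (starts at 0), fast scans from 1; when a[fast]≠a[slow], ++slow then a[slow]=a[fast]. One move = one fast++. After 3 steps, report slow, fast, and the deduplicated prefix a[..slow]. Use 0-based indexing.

slow=2, fast=4, prefix=[4, 9, 10]

(s=0,f=1) a[fast]=4=a[slow] dup → fast++
(s=0,f=2) a[fast]=9≠a[slow]=4 write a[1]=9 → slow++,fast++
(s=1,f=3) a[fast]=10≠a[slow]=9 write a[2]=10 → slow++,fast++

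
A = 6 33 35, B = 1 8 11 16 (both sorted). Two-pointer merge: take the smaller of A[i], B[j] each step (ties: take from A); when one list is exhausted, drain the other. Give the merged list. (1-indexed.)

[i=1,j=1] A[i]=6>B[j]=1 take 1 → j++
[i=1,j=2] A[i]=6<=B[j]=8 take 6 → i++
[i=2,j=2] A[i]=33>B[j]=8 take 8 → j++
[i=2,j=3] A[i]=33>B[j]=11 take 11 → j++
[i=2,j=4] A[i]=33>B[j]=16 take 16 → j++
[i=2,j=5] B done, take A[i]=33 → i++
[i=3,j=5] B done, take A[i]=35 → i++

[1, 6, 8, 11, 16, 33, 35]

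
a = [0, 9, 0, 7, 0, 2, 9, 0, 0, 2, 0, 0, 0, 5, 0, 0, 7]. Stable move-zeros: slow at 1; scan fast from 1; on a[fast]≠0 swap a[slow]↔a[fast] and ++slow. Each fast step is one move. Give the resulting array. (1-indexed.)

[9, 7, 2, 9, 2, 5, 7, 0, 0, 0, 0, 0, 0, 0, 0, 0, 0]

(s=1,f=1) a[fast]=0 → fast++
(s=1,f=2) a[fast]=9≠0 swap→a[1]=9 → slow++,fast++
(s=2,f=3) a[fast]=0 → fast++
(s=2,f=4) a[fast]=7≠0 swap→a[2]=7 → slow++,fast++
(s=3,f=5) a[fast]=0 → fast++
(s=3,f=6) a[fast]=2≠0 swap→a[3]=2 → slow++,fast++
(s=4,f=7) a[fast]=9≠0 swap→a[4]=9 → slow++,fast++
(s=5,f=8) a[fast]=0 → fast++
(s=5,f=9) a[fast]=0 → fast++
(s=5,f=10) a[fast]=2≠0 swap→a[5]=2 → slow++,fast++
(s=6,f=11) a[fast]=0 → fast++
(s=6,f=12) a[fast]=0 → fast++
(s=6,f=13) a[fast]=0 → fast++
(s=6,f=14) a[fast]=5≠0 swap→a[6]=5 → slow++,fast++
(s=7,f=15) a[fast]=0 → fast++
(s=7,f=16) a[fast]=0 → fast++
(s=7,f=17) a[fast]=7≠0 swap→a[7]=7 → slow++,fast++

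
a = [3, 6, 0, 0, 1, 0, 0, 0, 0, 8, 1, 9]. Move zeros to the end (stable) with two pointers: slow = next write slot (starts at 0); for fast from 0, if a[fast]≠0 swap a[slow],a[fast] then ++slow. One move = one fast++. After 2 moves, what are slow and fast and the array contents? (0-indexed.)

slow=2, fast=2, a=[3, 6, 0, 0, 1, 0, 0, 0, 0, 8, 1, 9]

(s=0,f=0) a[fast]=3≠0 swap→a[0]=3 → slow++,fast++
(s=1,f=1) a[fast]=6≠0 swap→a[1]=6 → slow++,fast++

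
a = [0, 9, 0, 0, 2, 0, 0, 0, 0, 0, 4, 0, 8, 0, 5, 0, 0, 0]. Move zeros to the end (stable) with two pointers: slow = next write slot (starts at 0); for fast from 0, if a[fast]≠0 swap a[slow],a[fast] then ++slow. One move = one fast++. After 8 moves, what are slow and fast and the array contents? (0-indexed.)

(s=0,f=0) a[fast]=0 → fast++
(s=0,f=1) a[fast]=9≠0 swap→a[0]=9 → slow++,fast++
(s=1,f=2) a[fast]=0 → fast++
(s=1,f=3) a[fast]=0 → fast++
(s=1,f=4) a[fast]=2≠0 swap→a[1]=2 → slow++,fast++
(s=2,f=5) a[fast]=0 → fast++
(s=2,f=6) a[fast]=0 → fast++
(s=2,f=7) a[fast]=0 → fast++

slow=2, fast=8, a=[9, 2, 0, 0, 0, 0, 0, 0, 0, 0, 4, 0, 8, 0, 5, 0, 0, 0]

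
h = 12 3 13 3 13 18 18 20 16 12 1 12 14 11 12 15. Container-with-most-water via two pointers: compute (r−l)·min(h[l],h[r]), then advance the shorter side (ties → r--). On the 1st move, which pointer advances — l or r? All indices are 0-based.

l

l=0 r=15: min(12,15)*15=180 best=180 *, l++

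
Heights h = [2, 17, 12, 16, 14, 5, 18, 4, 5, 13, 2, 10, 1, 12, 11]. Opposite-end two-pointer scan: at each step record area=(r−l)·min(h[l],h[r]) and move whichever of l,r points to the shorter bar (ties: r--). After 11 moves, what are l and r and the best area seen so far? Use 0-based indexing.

l=3, r=6, best area=144

[0,14] min(2,11)*14=28 best=28 * → l++
[1,14] min(17,11)*13=143 best=143 * → r--
[1,13] min(17,12)*12=144 best=144 * → r--
[1,12] min(17,1)*11=11 best=144 → r--
[1,11] min(17,10)*10=100 best=144 → r--
[1,10] min(17,2)*9=18 best=144 → r--
[1,9] min(17,13)*8=104 best=144 → r--
[1,8] min(17,5)*7=35 best=144 → r--
[1,7] min(17,4)*6=24 best=144 → r--
[1,6] min(17,18)*5=85 best=144 → l++
[2,6] min(12,18)*4=48 best=144 → l++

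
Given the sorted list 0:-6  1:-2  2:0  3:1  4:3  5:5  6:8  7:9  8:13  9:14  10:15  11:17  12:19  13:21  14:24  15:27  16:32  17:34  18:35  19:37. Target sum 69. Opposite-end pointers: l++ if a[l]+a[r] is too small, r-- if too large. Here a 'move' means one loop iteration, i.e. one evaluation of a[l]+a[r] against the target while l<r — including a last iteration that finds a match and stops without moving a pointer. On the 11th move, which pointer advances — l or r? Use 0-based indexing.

l

[0,19] -6+37=31 <69 → l++
[1,19] -2+37=35 <69 → l++
[2,19] 0+37=37 <69 → l++
[3,19] 1+37=38 <69 → l++
[4,19] 3+37=40 <69 → l++
[5,19] 5+37=42 <69 → l++
[6,19] 8+37=45 <69 → l++
[7,19] 9+37=46 <69 → l++
[8,19] 13+37=50 <69 → l++
[9,19] 14+37=51 <69 → l++
[10,19] 15+37=52 <69 → l++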